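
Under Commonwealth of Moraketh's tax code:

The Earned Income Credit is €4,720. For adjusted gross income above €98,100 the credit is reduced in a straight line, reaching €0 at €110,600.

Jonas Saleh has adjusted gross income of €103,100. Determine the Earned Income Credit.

Earned Income Credit: €103,100 is €5,000 into a €12,500 phase-out range, leaving 7,500/12,500 of the credit: €4,720 × 7,500/12,500 = €2,832.

€2,832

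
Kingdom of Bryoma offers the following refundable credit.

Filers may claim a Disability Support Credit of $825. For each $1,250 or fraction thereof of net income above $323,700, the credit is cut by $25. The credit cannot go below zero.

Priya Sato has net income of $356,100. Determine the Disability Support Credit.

$175

Disability Support Credit: income exceeds $323,700 by $32,400, which is 26 full-or-partial $1,250 increments; reduction = 26 × $25 = $650, leaving $175.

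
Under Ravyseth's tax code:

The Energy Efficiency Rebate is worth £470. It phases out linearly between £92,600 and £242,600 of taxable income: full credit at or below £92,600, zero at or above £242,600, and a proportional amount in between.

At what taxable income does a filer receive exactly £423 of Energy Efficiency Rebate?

£423 is 423/470 of the full £470, so 47/470 of the £150,000 range has been used: income = £92,600 + £150,000 × 47/470 = £107,600.

£107,600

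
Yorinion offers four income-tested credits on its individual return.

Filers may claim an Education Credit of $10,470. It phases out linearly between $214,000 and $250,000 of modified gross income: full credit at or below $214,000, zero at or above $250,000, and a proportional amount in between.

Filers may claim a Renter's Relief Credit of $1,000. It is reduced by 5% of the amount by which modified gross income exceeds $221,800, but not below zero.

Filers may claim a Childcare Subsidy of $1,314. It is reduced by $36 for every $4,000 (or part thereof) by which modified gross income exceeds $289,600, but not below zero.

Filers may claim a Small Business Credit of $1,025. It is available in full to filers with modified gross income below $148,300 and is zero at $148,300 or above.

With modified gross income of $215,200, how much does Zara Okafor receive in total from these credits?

$12,435

Education Credit: $215,200 is $1,200 into a $36,000 phase-out range, leaving 34,800/36,000 of the credit: $10,470 × 34,800/36,000 = $10,121.
Renter's Relief Credit: $215,200 is at or below the $221,800 threshold, so the full $1,000 applies.
Childcare Subsidy: $215,200 is at or below the $289,600 threshold, so the full $1,314 applies.
Small Business Credit: $215,200 meets or exceeds the $148,300 cutoff, so the credit is $0.
Total: $10,121 + $1,000 + $1,314 + $0 = $12,435.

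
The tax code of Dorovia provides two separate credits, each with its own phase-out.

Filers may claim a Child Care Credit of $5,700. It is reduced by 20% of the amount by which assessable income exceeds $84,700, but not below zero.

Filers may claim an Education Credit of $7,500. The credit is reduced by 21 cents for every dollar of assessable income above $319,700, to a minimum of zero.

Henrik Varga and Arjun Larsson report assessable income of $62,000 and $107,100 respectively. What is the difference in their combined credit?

$4,480

Henrik ($62,000): Child Care Credit: $62,000 is at or below the $84,700 threshold, so the full $5,700 applies. Education Credit: $62,000 is at or below the $319,700 threshold, so the full $7,500 applies. total $5,700 + $7,500 = $13,200
Arjun ($107,100): Child Care Credit: 20% of the $22,400 excess over $84,700 is $4,480; credit = $5,700 − $4,480 = $1,220. Education Credit: $107,100 is at or below the $319,700 threshold, so the full $7,500 applies. total $1,220 + $7,500 = $8,720
Difference: |$13,200 − $8,720| = $4,480.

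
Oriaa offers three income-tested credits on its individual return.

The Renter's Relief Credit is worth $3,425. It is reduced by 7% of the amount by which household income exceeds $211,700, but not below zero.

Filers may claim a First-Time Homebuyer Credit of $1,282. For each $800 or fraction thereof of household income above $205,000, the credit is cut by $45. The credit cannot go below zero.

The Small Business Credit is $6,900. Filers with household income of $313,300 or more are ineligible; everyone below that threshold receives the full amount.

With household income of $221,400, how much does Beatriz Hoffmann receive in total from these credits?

$9,983

Renter's Relief Credit: 7% of the $9,700 excess over $211,700 is $679; credit = $3,425 − $679 = $2,746.
First-Time Homebuyer Credit: income exceeds $205,000 by $16,400, which is 21 full-or-partial $800 increments; reduction = 21 × $45 = $945, leaving $337.
Small Business Credit: $221,400 is below the $313,300 cutoff, so the full $6,900 applies.
Total: $2,746 + $337 + $6,900 = $9,983.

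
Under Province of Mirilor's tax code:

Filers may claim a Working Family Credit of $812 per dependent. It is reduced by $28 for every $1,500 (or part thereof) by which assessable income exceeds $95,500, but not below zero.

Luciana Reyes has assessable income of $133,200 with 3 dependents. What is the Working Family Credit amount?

$1,708

Working Family Credit: base = 3 × $812 = $2,436. income exceeds $95,500 by $37,700, which is 26 full-or-partial $1,500 increments; reduction = 26 × $28 = $728, leaving $1,708.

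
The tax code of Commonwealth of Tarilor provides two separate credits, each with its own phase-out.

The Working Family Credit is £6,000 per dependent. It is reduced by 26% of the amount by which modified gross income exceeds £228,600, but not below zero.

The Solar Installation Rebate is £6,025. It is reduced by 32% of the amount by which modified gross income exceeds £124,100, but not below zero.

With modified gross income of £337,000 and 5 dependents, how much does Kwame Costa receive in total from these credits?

£1,816

Working Family Credit: base = 5 × £6,000 = £30,000. 26% of the £108,400 excess over £228,600 is £28,184; credit = £30,000 − £28,184 = £1,816.
Solar Installation Rebate: 32% of the £212,900 excess over £124,100 is £68,128 ≥ base, so the credit is £0.
Total: £1,816 + £0 = £1,816.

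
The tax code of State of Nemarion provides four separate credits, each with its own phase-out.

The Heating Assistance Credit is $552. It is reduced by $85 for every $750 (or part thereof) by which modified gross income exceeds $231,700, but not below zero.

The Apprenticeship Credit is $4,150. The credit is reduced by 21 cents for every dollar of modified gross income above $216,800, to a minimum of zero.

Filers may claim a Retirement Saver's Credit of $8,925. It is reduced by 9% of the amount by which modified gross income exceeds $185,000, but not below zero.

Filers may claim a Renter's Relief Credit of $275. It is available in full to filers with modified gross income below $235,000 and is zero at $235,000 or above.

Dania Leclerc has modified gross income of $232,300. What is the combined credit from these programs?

Heating Assistance Credit: income exceeds $231,700 by $600, which is 1 full-or-partial $750 increment; reduction = 1 × $85 = $85, leaving $467.
Apprenticeship Credit: 21% of the $15,500 excess over $216,800 is $3,255; credit = $4,150 − $3,255 = $895.
Retirement Saver's Credit: 9% of the $47,300 excess over $185,000 is $4,257; credit = $8,925 − $4,257 = $4,668.
Renter's Relief Credit: $232,300 is below the $235,000 cutoff, so the full $275 applies.
Total: $467 + $895 + $4,668 + $275 = $6,305.

$6,305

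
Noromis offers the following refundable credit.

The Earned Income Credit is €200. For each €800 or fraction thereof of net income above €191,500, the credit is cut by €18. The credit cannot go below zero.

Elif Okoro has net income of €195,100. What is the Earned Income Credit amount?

Earned Income Credit: income exceeds €191,500 by €3,600, which is 5 full-or-partial €800 increments; reduction = 5 × €18 = €90, leaving €110.

€110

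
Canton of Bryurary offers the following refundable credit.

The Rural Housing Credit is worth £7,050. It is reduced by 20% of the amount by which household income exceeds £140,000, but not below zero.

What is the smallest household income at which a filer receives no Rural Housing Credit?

The credit falls by 20% of each pound above £140,000, so it reaches zero when the excess is £7,050 / 20% = £35,250: income = £140,000 + £35,250 = £175,250.

£175,250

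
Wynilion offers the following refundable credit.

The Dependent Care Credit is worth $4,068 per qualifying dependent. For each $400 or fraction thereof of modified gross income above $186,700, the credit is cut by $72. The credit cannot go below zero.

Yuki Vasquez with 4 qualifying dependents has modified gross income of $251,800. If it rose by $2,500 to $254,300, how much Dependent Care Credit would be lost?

$432

At $251,800 — base = 4 × $4,068 = $16,272. income exceeds $186,700 by $65,100, which is 163 full-or-partial $400 increments; reduction = 163 × $72 = $11,736, leaving $4,536.
At $254,300 — base = 4 × $4,068 = $16,272. income exceeds $186,700 by $67,600, which is 169 full-or-partial $400 increments; reduction = 169 × $72 = $12,168, leaving $4,104.
Lost: $4,536 − $4,104 = $432.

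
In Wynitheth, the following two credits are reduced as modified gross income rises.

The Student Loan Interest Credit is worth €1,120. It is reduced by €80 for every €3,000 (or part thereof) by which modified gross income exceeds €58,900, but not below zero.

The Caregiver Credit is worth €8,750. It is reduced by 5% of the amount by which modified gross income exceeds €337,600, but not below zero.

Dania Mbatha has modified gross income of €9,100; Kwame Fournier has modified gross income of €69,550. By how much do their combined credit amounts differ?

€320

Dania (€9,100): Student Loan Interest Credit: €9,100 is at or below the €58,900 threshold, so the full €1,120 applies. Caregiver Credit: €9,100 is at or below the €337,600 threshold, so the full €8,750 applies. total €1,120 + €8,750 = €9,870
Kwame (€69,550): Student Loan Interest Credit: income exceeds €58,900 by €10,650, which is 4 full-or-partial €3,000 increments; reduction = 4 × €80 = €320, leaving €800. Caregiver Credit: €69,550 is at or below the €337,600 threshold, so the full €8,750 applies. total €800 + €8,750 = €9,550
Difference: |€9,870 − €9,550| = €320.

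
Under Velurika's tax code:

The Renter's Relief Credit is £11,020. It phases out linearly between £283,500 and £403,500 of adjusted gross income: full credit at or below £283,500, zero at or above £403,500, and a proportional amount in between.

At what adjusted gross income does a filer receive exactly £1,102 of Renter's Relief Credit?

£391,500

£1,102 is 1,102/11,020 of the full £11,020, so 9,918/11,020 of the £120,000 range has been used: income = £283,500 + £120,000 × 9,918/11,020 = £391,500.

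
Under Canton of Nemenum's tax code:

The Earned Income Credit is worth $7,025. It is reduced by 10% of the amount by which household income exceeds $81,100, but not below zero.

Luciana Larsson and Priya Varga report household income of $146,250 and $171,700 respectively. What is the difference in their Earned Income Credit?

Luciana ($146,250): Earned Income Credit: 10% of the $65,150 excess over $81,100 is $6,515; credit = $7,025 − $6,515 = $510.
Priya ($171,700): Earned Income Credit: 10% of the $90,600 excess over $81,100 is $9,060 ≥ base, so the credit is $0.
Difference: |$510 − $0| = $510.

$510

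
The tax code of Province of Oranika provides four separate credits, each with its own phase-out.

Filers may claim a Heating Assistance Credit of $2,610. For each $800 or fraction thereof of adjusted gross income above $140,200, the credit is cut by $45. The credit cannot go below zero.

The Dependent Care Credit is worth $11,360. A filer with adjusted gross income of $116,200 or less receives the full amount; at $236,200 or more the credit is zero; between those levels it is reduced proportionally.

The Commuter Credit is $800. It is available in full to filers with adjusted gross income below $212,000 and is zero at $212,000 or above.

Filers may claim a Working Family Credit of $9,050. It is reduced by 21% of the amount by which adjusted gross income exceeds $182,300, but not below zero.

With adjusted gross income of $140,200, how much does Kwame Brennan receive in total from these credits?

$21,548

Heating Assistance Credit: $140,200 is at or below the $140,200 threshold, so the full $2,610 applies.
Dependent Care Credit: $140,200 is $24,000 into a $120,000 phase-out range, leaving 96,000/120,000 of the credit: $11,360 × 96,000/120,000 = $9,088.
Commuter Credit: $140,200 is below the $212,000 cutoff, so the full $800 applies.
Working Family Credit: $140,200 is at or below the $182,300 threshold, so the full $9,050 applies.
Total: $2,610 + $9,088 + $800 + $9,050 = $21,548.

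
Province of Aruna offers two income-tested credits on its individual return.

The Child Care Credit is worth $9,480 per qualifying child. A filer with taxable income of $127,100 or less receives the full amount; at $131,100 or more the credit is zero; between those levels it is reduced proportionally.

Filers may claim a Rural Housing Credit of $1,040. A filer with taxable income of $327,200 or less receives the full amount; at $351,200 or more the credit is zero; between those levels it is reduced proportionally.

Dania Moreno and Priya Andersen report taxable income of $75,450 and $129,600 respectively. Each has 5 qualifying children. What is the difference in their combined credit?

Dania ($75,450): Child Care Credit: base = 5 × $9,480 = $47,400. $75,450 is at or below the $127,100 threshold, so the full $47,400 applies. Rural Housing Credit: $75,450 is at or below the $327,200 threshold, so the full $1,040 applies. total $47,400 + $1,040 = $48,440
Priya ($129,600): Child Care Credit: base = 5 × $9,480 = $47,400. $129,600 is $2,500 into a $4,000 phase-out range, leaving 1,500/4,000 of the credit: $47,400 × 1,500/4,000 = $17,775. Rural Housing Credit: $129,600 is at or below the $327,200 threshold, so the full $1,040 applies. total $17,775 + $1,040 = $18,815
Difference: |$48,440 − $18,815| = $29,625.

$29,625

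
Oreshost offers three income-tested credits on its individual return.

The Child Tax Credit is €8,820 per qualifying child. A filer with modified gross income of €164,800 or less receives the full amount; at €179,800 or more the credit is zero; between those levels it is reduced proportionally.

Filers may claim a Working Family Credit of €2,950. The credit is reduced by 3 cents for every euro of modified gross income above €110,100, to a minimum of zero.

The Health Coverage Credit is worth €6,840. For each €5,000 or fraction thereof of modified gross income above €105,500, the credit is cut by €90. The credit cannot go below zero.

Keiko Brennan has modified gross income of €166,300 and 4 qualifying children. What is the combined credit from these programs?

€38,686

Child Tax Credit: base = 4 × €8,820 = €35,280. €166,300 is €1,500 into a €15,000 phase-out range, leaving 13,500/15,000 of the credit: €35,280 × 13,500/15,000 = €31,752.
Working Family Credit: 3% of the €56,200 excess over €110,100 is €1,686; credit = €2,950 − €1,686 = €1,264.
Health Coverage Credit: income exceeds €105,500 by €60,800, which is 13 full-or-partial €5,000 increments; reduction = 13 × €90 = €1,170, leaving €5,670.
Total: €31,752 + €1,264 + €5,670 = €38,686.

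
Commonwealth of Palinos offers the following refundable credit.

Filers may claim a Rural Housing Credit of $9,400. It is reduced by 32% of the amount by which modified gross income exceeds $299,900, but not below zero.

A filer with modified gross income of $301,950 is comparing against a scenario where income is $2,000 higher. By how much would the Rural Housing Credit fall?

$640

At $301,950 — 32% of the $2,050 excess over $299,900 is $656; credit = $9,400 − $656 = $8,744.
At $303,950 — 32% of the $4,050 excess over $299,900 is $1,296; credit = $9,400 − $1,296 = $8,104.
Lost: $8,744 − $8,104 = $640.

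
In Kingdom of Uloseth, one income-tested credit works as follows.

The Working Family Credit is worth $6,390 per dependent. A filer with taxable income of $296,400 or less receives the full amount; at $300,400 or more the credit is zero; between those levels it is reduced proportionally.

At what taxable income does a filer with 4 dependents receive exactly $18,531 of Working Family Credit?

Full credit = 4 × $6,390 = $25,560.
$18,531 is 18,531/25,560 of the full $25,560, so 7,029/25,560 of the $4,000 range has been used: income = $296,400 + $4,000 × 7,029/25,560 = $297,500.

$297,500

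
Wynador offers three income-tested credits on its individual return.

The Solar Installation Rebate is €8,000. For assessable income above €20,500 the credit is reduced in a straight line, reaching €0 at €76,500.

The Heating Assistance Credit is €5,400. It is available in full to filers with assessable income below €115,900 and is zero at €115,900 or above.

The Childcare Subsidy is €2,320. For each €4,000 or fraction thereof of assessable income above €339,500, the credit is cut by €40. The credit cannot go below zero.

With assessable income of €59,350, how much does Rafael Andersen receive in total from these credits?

€10,170

Solar Installation Rebate: €59,350 is €38,850 into a €56,000 phase-out range, leaving 17,150/56,000 of the credit: €8,000 × 17,150/56,000 = €2,450.
Heating Assistance Credit: €59,350 is below the €115,900 cutoff, so the full €5,400 applies.
Childcare Subsidy: €59,350 is at or below the €339,500 threshold, so the full €2,320 applies.
Total: €2,450 + €5,400 + €2,320 = €10,170.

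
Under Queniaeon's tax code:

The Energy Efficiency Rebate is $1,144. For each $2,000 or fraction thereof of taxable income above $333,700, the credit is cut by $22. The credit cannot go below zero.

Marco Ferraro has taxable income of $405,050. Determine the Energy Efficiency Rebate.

Energy Efficiency Rebate: income exceeds $333,700 by $71,350, which is 36 full-or-partial $2,000 increments; reduction = 36 × $22 = $792, leaving $352.

$352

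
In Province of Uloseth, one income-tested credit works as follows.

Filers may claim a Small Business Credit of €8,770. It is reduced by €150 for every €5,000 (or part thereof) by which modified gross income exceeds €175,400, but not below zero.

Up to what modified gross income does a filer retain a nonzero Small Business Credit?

€465,400

After 58 increments the reduction is 58 × €150 = €8,700, leaving €70; one more increment wipes it out. Increment 58 ends at excess 58 × €5,000 = €290,000, so the highest qualifying income is €175,400 + €290,000 = €465,400.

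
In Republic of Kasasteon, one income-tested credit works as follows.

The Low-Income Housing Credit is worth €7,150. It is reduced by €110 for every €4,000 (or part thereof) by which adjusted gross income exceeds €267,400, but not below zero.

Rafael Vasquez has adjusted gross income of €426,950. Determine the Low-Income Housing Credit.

Low-Income Housing Credit: income exceeds €267,400 by €159,550, which is 40 full-or-partial €4,000 increments; reduction = 40 × €110 = €4,400, leaving €2,750.

€2,750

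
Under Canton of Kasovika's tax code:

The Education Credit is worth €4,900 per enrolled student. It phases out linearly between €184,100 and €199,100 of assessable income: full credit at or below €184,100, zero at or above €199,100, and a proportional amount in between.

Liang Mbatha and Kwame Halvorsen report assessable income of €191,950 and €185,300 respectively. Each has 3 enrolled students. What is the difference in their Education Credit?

€6,517

Liang (€191,950): Education Credit: base = 3 × €4,900 = €14,700. €191,950 is €7,850 into a €15,000 phase-out range, leaving 7,150/15,000 of the credit: €14,700 × 7,150/15,000 = €7,007.
Kwame (€185,300): Education Credit: base = 3 × €4,900 = €14,700. €185,300 is €1,200 into a €15,000 phase-out range, leaving 13,800/15,000 of the credit: €14,700 × 13,800/15,000 = €13,524.
Difference: |€7,007 − €13,524| = €6,517.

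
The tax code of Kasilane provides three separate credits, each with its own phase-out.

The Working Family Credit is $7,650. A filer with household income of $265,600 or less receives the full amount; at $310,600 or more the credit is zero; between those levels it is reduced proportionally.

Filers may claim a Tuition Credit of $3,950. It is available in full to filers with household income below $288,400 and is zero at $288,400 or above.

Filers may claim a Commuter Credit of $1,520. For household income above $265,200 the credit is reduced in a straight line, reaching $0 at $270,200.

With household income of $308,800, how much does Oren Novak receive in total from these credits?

$306

Working Family Credit: $308,800 is $43,200 into a $45,000 phase-out range, leaving 1,800/45,000 of the credit: $7,650 × 1,800/45,000 = $306.
Tuition Credit: $308,800 meets or exceeds the $288,400 cutoff, so the credit is $0.
Commuter Credit: $308,800 is at or above $270,200, so the credit is $0.
Total: $306 + $0 + $0 = $306.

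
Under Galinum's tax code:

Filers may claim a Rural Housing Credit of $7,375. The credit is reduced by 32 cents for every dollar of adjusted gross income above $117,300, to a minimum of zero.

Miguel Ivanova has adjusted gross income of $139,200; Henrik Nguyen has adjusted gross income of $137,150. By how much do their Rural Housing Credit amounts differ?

Miguel ($139,200): Rural Housing Credit: 32% of the $21,900 excess over $117,300 is $7,008; credit = $7,375 − $7,008 = $367.
Henrik ($137,150): Rural Housing Credit: 32% of the $19,850 excess over $117,300 is $6,352; credit = $7,375 − $6,352 = $1,023.
Difference: |$367 − $1,023| = $656.

$656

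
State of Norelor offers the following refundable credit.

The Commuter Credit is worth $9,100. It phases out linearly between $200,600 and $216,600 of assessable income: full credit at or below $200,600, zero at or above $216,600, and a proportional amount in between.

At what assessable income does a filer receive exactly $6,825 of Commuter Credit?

$204,600

$6,825 is 6,825/9,100 of the full $9,100, so 2,275/9,100 of the $16,000 range has been used: income = $200,600 + $16,000 × 2,275/9,100 = $204,600.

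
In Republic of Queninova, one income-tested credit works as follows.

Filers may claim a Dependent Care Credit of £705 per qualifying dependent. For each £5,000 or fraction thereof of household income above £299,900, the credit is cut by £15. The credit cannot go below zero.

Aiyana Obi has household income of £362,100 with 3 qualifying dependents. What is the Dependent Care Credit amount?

£1,920

Dependent Care Credit: base = 3 × £705 = £2,115. income exceeds £299,900 by £62,200, which is 13 full-or-partial £5,000 increments; reduction = 13 × £15 = £195, leaving £1,920.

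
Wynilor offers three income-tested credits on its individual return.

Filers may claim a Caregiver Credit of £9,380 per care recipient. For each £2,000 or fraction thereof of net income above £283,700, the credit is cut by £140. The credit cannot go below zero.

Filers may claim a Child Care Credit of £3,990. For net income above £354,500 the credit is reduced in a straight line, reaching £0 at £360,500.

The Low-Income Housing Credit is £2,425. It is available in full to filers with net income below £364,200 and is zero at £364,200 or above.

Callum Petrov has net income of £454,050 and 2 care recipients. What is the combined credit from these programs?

£6,720

Caregiver Credit: base = 2 × £9,380 = £18,760. income exceeds £283,700 by £170,350, which is 86 full-or-partial £2,000 increments; reduction = 86 × £140 = £12,040, leaving £6,720.
Child Care Credit: £454,050 is at or above £360,500, so the credit is £0.
Low-Income Housing Credit: £454,050 meets or exceeds the £364,200 cutoff, so the credit is £0.
Total: £6,720 + £0 + £0 = £6,720.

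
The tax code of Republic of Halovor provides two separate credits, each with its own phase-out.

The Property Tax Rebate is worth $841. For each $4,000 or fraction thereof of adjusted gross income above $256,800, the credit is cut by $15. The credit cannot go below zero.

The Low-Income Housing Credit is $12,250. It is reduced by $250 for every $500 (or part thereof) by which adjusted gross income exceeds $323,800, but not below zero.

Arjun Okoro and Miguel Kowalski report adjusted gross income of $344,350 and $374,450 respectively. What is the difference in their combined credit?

Arjun ($344,350): Property Tax Rebate: income exceeds $256,800 by $87,550, which is 22 full-or-partial $4,000 increments; reduction = 22 × $15 = $330, leaving $511. Low-Income Housing Credit: income exceeds $323,800 by $20,550, which is 42 full-or-partial $500 increments; reduction = 42 × $250 = $10,500, leaving $1,750. total $511 + $1,750 = $2,261
Miguel ($374,450): Property Tax Rebate: income exceeds $256,800 by $117,650, which is 30 full-or-partial $4,000 increments; reduction = 30 × $15 = $450, leaving $391. Low-Income Housing Credit: income exceeds $323,800 by $50,650 → 102 increments × $250 = $25,500 ≥ base, so the credit is $0. total $391 + $0 = $391
Difference: |$2,261 − $391| = $1,870.

$1,870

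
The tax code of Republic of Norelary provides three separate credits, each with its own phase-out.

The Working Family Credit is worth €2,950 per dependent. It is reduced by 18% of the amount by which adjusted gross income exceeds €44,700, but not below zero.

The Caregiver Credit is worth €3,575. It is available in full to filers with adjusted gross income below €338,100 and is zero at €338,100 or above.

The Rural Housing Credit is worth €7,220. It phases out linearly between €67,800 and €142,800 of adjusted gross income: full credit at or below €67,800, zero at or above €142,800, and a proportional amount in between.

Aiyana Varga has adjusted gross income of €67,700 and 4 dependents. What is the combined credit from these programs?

Working Family Credit: base = 4 × €2,950 = €11,800. 18% of the €23,000 excess over €44,700 is €4,140; credit = €11,800 − €4,140 = €7,660.
Caregiver Credit: €67,700 is below the €338,100 cutoff, so the full €3,575 applies.
Rural Housing Credit: €67,700 is at or below the €67,800 threshold, so the full €7,220 applies.
Total: €7,660 + €3,575 + €7,220 = €18,455.

€18,455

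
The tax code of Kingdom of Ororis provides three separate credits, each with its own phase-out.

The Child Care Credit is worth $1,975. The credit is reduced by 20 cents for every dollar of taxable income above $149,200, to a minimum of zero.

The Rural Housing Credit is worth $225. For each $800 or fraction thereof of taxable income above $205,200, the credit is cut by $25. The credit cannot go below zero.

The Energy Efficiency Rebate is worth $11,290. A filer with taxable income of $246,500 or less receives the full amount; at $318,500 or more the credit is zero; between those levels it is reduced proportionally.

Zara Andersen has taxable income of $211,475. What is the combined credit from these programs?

$11,315

Child Care Credit: 20% of the $62,275 excess over $149,200 is $12,455 ≥ base, so the credit is $0.
Rural Housing Credit: income exceeds $205,200 by $6,275, which is 8 full-or-partial $800 increments; reduction = 8 × $25 = $200, leaving $25.
Energy Efficiency Rebate: $211,475 is at or below the $246,500 threshold, so the full $11,290 applies.
Total: $0 + $25 + $11,290 = $11,315.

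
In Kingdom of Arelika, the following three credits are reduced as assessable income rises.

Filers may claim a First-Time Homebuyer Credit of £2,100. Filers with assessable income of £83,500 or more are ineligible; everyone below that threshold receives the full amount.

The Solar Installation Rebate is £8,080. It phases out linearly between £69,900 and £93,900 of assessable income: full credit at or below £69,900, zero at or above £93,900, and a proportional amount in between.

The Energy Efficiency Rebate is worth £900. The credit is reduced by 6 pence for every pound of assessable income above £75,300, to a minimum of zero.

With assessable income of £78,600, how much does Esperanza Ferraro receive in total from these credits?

First-Time Homebuyer Credit: £78,600 is below the £83,500 cutoff, so the full £2,100 applies.
Solar Installation Rebate: £78,600 is £8,700 into a £24,000 phase-out range, leaving 15,300/24,000 of the credit: £8,080 × 15,300/24,000 = £5,151.
Energy Efficiency Rebate: 6% of the £3,300 excess over £75,300 is £198; credit = £900 − £198 = £702.
Total: £2,100 + £5,151 + £702 = £7,953.

£7,953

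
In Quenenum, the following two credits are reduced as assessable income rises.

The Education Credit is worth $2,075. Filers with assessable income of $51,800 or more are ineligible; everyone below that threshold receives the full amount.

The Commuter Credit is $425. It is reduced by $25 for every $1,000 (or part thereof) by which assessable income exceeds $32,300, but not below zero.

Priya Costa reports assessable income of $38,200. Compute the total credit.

Education Credit: $38,200 is below the $51,800 cutoff, so the full $2,075 applies.
Commuter Credit: income exceeds $32,300 by $5,900, which is 6 full-or-partial $1,000 increments; reduction = 6 × $25 = $150, leaving $275.
Total: $2,075 + $275 = $2,350.

$2,350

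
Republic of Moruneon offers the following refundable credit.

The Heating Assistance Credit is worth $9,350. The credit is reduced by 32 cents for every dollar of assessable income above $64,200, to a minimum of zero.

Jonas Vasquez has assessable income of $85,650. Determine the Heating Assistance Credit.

$2,486

Heating Assistance Credit: 32% of the $21,450 excess over $64,200 is $6,864; credit = $9,350 − $6,864 = $2,486.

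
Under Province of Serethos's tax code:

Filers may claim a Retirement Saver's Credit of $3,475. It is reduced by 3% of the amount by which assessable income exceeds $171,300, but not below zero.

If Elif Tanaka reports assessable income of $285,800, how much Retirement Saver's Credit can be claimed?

$40

Retirement Saver's Credit: 3% of the $114,500 excess over $171,300 is $3,435; credit = $3,475 − $3,435 = $40.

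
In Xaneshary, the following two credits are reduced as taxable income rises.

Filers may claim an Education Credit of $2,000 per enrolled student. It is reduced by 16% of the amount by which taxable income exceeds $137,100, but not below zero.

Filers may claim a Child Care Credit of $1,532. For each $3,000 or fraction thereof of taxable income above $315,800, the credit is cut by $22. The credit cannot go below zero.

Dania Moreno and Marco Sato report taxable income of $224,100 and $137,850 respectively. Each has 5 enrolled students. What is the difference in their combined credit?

Dania ($224,100): Education Credit: base = 5 × $2,000 = $10,000. 16% of the $87,000 excess over $137,100 is $13,920 ≥ base, so the credit is $0. Child Care Credit: $224,100 is at or below the $315,800 threshold, so the full $1,532 applies. total $0 + $1,532 = $1,532
Marco ($137,850): Education Credit: base = 5 × $2,000 = $10,000. 16% of the $750 excess over $137,100 is $120; credit = $10,000 − $120 = $9,880. Child Care Credit: $137,850 is at or below the $315,800 threshold, so the full $1,532 applies. total $9,880 + $1,532 = $11,412
Difference: |$1,532 − $11,412| = $9,880.

$9,880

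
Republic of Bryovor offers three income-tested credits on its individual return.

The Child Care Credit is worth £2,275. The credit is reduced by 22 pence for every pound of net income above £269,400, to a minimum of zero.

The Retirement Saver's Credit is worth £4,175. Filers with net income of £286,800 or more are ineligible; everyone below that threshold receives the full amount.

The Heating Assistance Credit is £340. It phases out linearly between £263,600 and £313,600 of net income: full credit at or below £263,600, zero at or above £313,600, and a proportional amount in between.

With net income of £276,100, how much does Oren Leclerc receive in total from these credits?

£5,231

Child Care Credit: 22% of the £6,700 excess over £269,400 is £1,474; credit = £2,275 − £1,474 = £801.
Retirement Saver's Credit: £276,100 is below the £286,800 cutoff, so the full £4,175 applies.
Heating Assistance Credit: £276,100 is £12,500 into a £50,000 phase-out range, leaving 37,500/50,000 of the credit: £340 × 37,500/50,000 = £255.
Total: £801 + £4,175 + £255 = £5,231.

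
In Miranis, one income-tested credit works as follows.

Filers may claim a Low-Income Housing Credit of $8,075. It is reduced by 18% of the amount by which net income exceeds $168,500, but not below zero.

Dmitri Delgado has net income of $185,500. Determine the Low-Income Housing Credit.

$5,015

Low-Income Housing Credit: 18% of the $17,000 excess over $168,500 is $3,060; credit = $8,075 − $3,060 = $5,015.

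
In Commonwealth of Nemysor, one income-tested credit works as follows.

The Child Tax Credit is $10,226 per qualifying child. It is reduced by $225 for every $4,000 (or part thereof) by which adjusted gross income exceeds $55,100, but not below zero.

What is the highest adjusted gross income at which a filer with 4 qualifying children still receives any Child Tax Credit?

Full credit = 4 × $10,226 = $40,904.
After 181 increments the reduction is 181 × $225 = $40,725, leaving $179; one more increment wipes it out. Increment 181 ends at excess 181 × $4,000 = $724,000, so the highest qualifying income is $55,100 + $724,000 = $779,100.

$779,100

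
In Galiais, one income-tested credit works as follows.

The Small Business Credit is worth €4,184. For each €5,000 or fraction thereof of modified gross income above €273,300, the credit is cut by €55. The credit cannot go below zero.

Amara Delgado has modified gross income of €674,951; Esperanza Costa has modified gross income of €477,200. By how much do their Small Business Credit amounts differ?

Amara (€674,951): Small Business Credit: income exceeds €273,300 by €401,651 → 81 increments × €55 = €4,455 ≥ base, so the credit is €0.
Esperanza (€477,200): Small Business Credit: income exceeds €273,300 by €203,900, which is 41 full-or-partial €5,000 increments; reduction = 41 × €55 = €2,255, leaving €1,929.
Difference: |€0 − €1,929| = €1,929.

€1,929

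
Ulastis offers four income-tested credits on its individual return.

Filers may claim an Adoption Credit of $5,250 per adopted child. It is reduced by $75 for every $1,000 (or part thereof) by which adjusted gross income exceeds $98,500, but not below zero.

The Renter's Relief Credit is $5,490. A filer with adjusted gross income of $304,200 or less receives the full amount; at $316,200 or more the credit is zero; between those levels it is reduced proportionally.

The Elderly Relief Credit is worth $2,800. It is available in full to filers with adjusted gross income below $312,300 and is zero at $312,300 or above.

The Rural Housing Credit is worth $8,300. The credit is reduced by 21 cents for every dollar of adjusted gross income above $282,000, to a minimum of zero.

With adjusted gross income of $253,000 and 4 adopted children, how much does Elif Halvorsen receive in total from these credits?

Adoption Credit: base = 4 × $5,250 = $21,000. income exceeds $98,500 by $154,500, which is 155 full-or-partial $1,000 increments; reduction = 155 × $75 = $11,625, leaving $9,375.
Renter's Relief Credit: $253,000 is at or below the $304,200 threshold, so the full $5,490 applies.
Elderly Relief Credit: $253,000 is below the $312,300 cutoff, so the full $2,800 applies.
Rural Housing Credit: $253,000 is at or below the $282,000 threshold, so the full $8,300 applies.
Total: $9,375 + $5,490 + $2,800 + $8,300 = $25,965.

$25,965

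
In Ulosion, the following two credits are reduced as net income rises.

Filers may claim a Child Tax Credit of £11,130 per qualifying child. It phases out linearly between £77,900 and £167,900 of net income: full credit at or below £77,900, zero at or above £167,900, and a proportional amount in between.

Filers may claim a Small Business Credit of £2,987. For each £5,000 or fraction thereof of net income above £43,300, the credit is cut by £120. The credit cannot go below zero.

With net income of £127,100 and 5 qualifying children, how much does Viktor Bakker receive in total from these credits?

£26,175

Child Tax Credit: base = 5 × £11,130 = £55,650. £127,100 is £49,200 into a £90,000 phase-out range, leaving 40,800/90,000 of the credit: £55,650 × 40,800/90,000 = £25,228.
Small Business Credit: income exceeds £43,300 by £83,800, which is 17 full-or-partial £5,000 increments; reduction = 17 × £120 = £2,040, leaving £947.
Total: £25,228 + £947 = £26,175.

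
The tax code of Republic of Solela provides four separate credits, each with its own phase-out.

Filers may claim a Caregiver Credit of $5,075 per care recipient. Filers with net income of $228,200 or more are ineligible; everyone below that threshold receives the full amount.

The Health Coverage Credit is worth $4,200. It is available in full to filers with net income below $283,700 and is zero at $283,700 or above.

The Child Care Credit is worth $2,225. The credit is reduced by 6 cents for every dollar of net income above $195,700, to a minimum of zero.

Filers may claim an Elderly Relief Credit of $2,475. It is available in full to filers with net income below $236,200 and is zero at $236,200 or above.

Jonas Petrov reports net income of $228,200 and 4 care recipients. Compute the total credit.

Caregiver Credit: base = 4 × $5,075 = $20,300. $228,200 meets or exceeds the $228,200 cutoff, so the credit is $0.
Health Coverage Credit: $228,200 is below the $283,700 cutoff, so the full $4,200 applies.
Child Care Credit: 6% of the $32,500 excess over $195,700 is $1,950; credit = $2,225 − $1,950 = $275.
Elderly Relief Credit: $228,200 is below the $236,200 cutoff, so the full $2,475 applies.
Total: $0 + $4,200 + $275 + $2,475 = $6,950.

$6,950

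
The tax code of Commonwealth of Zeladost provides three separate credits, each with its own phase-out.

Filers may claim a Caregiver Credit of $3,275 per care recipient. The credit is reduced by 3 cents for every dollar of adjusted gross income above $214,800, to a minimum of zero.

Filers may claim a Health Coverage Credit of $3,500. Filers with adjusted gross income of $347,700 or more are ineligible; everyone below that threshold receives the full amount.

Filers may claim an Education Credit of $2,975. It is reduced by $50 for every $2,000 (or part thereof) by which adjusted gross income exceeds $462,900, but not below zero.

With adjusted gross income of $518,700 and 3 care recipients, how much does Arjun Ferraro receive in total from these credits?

Caregiver Credit: base = 3 × $3,275 = $9,825. 3% of the $303,900 excess over $214,800 is $9,117; credit = $9,825 − $9,117 = $708.
Health Coverage Credit: $518,700 meets or exceeds the $347,700 cutoff, so the credit is $0.
Education Credit: income exceeds $462,900 by $55,800, which is 28 full-or-partial $2,000 increments; reduction = 28 × $50 = $1,400, leaving $1,575.
Total: $708 + $0 + $1,575 = $2,283.

$2,283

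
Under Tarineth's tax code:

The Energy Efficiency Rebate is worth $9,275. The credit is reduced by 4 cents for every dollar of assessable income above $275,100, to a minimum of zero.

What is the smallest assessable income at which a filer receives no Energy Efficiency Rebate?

$506,975

The credit falls by 4% of each dollar above $275,100, so it reaches zero when the excess is $9,275 / 4% = $231,875: income = $275,100 + $231,875 = $506,975.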